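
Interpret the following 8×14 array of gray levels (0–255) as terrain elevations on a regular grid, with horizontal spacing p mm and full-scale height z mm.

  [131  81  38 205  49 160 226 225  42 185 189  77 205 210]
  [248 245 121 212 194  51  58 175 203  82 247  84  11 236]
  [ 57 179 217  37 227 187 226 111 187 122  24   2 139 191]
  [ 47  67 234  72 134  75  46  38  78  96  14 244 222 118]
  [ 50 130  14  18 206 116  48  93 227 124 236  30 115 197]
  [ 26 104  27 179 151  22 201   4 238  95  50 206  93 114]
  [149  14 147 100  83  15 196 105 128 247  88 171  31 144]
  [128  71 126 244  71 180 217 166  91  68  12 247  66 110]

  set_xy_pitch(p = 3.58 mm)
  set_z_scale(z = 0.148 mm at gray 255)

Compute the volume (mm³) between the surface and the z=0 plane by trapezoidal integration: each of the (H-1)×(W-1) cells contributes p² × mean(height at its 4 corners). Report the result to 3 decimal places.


height_mm = gray/255 × 0.148; cell vol = 3.58² × mean(4 corners)
unit = 3.58² × 0.148 / (4×255) = 0.00185963 mm³ per gray-sum
row 0: Σ corner-gray over 13 cells = 7555  → 14.0495
row 1: Σ corner-gray over 13 cells = 7414  → 13.7873
row 2: Σ corner-gray over 13 cells = 6369  → 11.8440
row 3: Σ corner-gray over 13 cells = 5766  → 10.7227
row 4: Σ corner-gray over 13 cells = 5841  → 10.8621
row 5: Σ corner-gray over 13 cells = 5823  → 10.8287
row 6: Σ corner-gray over 13 cells = 6299  → 11.7138
Σ rows: total corner-gray = 45067  → 83.8081 mm³

83.808


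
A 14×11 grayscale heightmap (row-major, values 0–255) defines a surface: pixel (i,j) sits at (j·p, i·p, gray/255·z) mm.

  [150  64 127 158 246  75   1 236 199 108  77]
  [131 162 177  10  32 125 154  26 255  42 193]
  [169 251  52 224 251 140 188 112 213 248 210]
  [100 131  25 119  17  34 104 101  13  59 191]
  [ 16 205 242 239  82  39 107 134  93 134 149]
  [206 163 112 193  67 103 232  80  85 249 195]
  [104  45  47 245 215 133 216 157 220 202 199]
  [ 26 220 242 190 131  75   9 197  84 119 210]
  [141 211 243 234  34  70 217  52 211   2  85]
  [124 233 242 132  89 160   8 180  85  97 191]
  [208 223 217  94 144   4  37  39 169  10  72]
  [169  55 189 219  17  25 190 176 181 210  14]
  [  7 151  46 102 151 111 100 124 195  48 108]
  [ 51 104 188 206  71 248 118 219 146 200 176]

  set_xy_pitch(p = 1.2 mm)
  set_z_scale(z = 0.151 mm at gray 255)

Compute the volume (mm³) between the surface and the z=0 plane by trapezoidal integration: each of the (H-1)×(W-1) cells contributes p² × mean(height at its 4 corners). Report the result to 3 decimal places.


height_mm = gray/255 × 0.151; cell vol = 1.2² × mean(4 corners)
unit = 1.2² × 0.151 / (4×255) = 0.000213176 mm³ per gray-sum
row 0: Σ corner-gray over 10 cells = 4945  → 1.0542
row 1: Σ corner-gray over 10 cells = 6027  → 1.2848
row 2: Σ corner-gray over 10 cells = 5234  → 1.1158
row 3: Σ corner-gray over 10 cells = 4212  → 0.8979
row 4: Σ corner-gray over 10 cells = 5684  → 1.2117
row 5: Σ corner-gray over 10 cells = 6232  → 1.3285
row 6: Σ corner-gray over 10 cells = 6033  → 1.2861
row 7: Σ corner-gray over 10 cells = 5544  → 1.1819
row 8: Σ corner-gray over 10 cells = 5541  → 1.1812
row 9: Σ corner-gray over 10 cells = 4921  → 1.0490
row 10: Σ corner-gray over 10 cells = 4861  → 1.0363
row 11: Σ corner-gray over 10 cells = 4878  → 1.0399
row 12: Σ corner-gray over 10 cells = 5398  → 1.1507
Σ rows: total corner-gray = 69510  → 14.8179 mm³

14.818


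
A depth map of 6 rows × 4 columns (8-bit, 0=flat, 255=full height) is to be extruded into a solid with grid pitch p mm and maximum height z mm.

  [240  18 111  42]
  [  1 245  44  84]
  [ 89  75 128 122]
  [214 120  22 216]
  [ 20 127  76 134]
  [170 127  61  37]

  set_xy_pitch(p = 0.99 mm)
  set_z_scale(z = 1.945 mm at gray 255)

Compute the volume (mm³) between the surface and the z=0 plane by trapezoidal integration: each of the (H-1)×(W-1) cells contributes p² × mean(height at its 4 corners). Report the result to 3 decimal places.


11.645

height_mm = gray/255 × 1.945; cell vol = 0.99² × mean(4 corners)
unit = 0.99² × 1.945 / (4×255) = 0.00186892 mm³ per gray-sum
row 0: Σ corner-gray over 3 cells = 1203  → 2.2483
row 1: Σ corner-gray over 3 cells = 1280  → 2.3922
row 2: Σ corner-gray over 3 cells = 1331  → 2.4875
row 3: Σ corner-gray over 3 cells = 1274  → 2.3810
row 4: Σ corner-gray over 3 cells = 1143  → 2.1362
Σ rows: total corner-gray = 6231  → 11.6452 mm³


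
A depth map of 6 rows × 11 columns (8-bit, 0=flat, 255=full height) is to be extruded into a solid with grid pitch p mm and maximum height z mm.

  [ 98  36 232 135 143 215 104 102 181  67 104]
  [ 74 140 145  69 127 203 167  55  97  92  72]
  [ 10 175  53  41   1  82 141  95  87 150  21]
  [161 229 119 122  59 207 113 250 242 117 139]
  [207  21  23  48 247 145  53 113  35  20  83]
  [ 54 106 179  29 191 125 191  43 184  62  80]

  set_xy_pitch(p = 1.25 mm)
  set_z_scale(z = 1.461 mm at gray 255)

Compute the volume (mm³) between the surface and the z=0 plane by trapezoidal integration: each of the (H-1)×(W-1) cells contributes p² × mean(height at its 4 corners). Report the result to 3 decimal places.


51.144

height_mm = gray/255 × 1.461; cell vol = 1.25² × mean(4 corners)
unit = 1.25² × 1.461 / (4×255) = 0.00223805 mm³ per gray-sum
row 0: Σ corner-gray over 10 cells = 4968  → 11.1186
row 1: Σ corner-gray over 10 cells = 4017  → 8.9903
row 2: Σ corner-gray over 10 cells = 4897  → 10.9597
row 3: Σ corner-gray over 10 cells = 4916  → 11.0023
row 4: Σ corner-gray over 10 cells = 4054  → 9.0731
Σ rows: total corner-gray = 22852  → 51.1440 mm³


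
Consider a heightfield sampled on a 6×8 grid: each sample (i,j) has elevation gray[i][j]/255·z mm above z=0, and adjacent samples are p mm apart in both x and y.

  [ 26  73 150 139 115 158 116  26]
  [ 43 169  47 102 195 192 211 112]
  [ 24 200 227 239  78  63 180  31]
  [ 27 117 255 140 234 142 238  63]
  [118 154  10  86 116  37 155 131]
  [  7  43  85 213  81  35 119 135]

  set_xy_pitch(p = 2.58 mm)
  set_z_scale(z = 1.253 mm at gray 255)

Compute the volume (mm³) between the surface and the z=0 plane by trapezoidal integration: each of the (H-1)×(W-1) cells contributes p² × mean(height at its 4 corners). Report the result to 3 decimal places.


height_mm = gray/255 × 1.253; cell vol = 2.58² × mean(4 corners)
unit = 2.58² × 1.253 / (4×255) = 0.00817693 mm³ per gray-sum
row 0: Σ corner-gray over 7 cells = 3541  → 28.9545
row 1: Σ corner-gray over 7 cells = 4016  → 32.8386
row 2: Σ corner-gray over 7 cells = 4371  → 35.7414
row 3: Σ corner-gray over 7 cells = 3707  → 30.3119
row 4: Σ corner-gray over 7 cells = 2659  → 21.7425
Σ rows: total corner-gray = 18294  → 149.5888 mm³

149.589


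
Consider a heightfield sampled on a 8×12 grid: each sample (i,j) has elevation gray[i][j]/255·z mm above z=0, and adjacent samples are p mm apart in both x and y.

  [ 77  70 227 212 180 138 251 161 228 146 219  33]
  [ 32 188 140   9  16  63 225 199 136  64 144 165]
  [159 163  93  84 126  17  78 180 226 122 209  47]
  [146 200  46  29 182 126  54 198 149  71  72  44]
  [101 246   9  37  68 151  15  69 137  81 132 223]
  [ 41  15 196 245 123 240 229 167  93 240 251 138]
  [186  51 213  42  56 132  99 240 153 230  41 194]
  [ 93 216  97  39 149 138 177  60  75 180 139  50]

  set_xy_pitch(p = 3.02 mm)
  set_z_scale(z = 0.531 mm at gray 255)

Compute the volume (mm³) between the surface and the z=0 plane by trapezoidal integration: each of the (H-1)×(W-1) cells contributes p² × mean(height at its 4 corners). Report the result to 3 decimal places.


189.202

height_mm = gray/255 × 0.531; cell vol = 3.02² × mean(4 corners)
unit = 3.02² × 0.531 / (4×255) = 0.00474797 mm³ per gray-sum
row 0: Σ corner-gray over 11 cells = 6339  → 30.0974
row 1: Σ corner-gray over 11 cells = 5367  → 25.4824
row 2: Σ corner-gray over 11 cells = 5246  → 24.9079
row 3: Σ corner-gray over 11 cells = 4658  → 22.1161
row 4: Σ corner-gray over 11 cells = 5991  → 28.4451
row 5: Σ corner-gray over 11 cells = 6671  → 31.6737
row 6: Σ corner-gray over 11 cells = 5577  → 26.4794
Σ rows: total corner-gray = 39849  → 189.2020 mm³


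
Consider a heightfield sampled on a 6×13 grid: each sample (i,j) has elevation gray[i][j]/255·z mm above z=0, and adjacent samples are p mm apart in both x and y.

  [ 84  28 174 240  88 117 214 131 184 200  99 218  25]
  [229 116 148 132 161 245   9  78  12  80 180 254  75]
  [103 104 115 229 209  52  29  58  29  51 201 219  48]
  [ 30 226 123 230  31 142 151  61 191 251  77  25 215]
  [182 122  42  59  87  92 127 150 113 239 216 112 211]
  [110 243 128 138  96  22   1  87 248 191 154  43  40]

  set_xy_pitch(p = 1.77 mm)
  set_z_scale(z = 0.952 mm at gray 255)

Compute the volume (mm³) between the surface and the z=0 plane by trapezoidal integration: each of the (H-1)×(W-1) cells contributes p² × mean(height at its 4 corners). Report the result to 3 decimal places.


90.192

height_mm = gray/255 × 0.952; cell vol = 1.77² × mean(4 corners)
unit = 1.77² × 0.952 / (4×255) = 0.00292404 mm³ per gray-sum
row 0: Σ corner-gray over 12 cells = 6629  → 19.3835
row 1: Σ corner-gray over 12 cells = 5877  → 17.1846
row 2: Σ corner-gray over 12 cells = 6004  → 17.5559
row 3: Σ corner-gray over 12 cells = 6372  → 18.6320
row 4: Σ corner-gray over 12 cells = 5963  → 17.4361
Σ rows: total corner-gray = 30845  → 90.1920 mm³


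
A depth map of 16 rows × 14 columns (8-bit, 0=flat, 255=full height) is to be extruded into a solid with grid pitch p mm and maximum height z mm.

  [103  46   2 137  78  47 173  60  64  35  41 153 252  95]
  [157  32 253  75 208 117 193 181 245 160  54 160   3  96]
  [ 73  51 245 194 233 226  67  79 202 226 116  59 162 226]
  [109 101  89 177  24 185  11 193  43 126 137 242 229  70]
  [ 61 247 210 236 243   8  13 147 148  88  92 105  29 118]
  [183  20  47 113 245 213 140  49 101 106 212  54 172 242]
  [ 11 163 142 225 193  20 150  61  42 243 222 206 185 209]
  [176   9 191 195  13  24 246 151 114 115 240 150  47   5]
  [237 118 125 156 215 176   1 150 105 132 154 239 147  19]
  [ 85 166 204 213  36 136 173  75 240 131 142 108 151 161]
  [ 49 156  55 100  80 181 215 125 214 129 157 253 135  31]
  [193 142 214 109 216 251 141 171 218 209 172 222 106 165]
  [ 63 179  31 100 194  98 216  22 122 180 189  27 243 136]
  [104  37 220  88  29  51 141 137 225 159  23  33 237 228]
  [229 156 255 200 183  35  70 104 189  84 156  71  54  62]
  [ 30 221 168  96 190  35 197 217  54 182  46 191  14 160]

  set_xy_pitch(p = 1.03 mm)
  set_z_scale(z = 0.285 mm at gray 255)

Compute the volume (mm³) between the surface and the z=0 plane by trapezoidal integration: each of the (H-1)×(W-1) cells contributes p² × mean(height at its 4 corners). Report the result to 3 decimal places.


height_mm = gray/255 × 0.285; cell vol = 1.03² × mean(4 corners)
unit = 1.03² × 0.285 / (4×255) = 0.000296428 mm³ per gray-sum
row 0: Σ corner-gray over 13 cells = 5989  → 1.7753
row 1: Σ corner-gray over 13 cells = 7634  → 2.2629
row 2: Σ corner-gray over 13 cells = 7312  → 2.1675
row 3: Σ corner-gray over 13 cells = 6604  → 1.9576
row 4: Σ corner-gray over 13 cells = 6680  → 1.9801
row 5: Σ corner-gray over 13 cells = 7293  → 2.1618
row 6: Σ corner-gray over 13 cells = 7095  → 2.1032
row 7: Σ corner-gray over 13 cells = 6863  → 2.0344
row 8: Σ corner-gray over 13 cells = 7488  → 2.2197
row 9: Σ corner-gray over 13 cells = 7476  → 2.2161
row 10: Σ corner-gray over 13 cells = 8380  → 2.4841
row 11: Σ corner-gray over 13 cells = 8101  → 2.4014
row 12: Σ corner-gray over 13 cells = 6493  → 1.9247
row 13: Σ corner-gray over 13 cells = 6497  → 1.9259
row 14: Σ corner-gray over 13 cells = 6817  → 2.0207
Σ rows: total corner-gray = 106722  → 31.6354 mm³

31.635


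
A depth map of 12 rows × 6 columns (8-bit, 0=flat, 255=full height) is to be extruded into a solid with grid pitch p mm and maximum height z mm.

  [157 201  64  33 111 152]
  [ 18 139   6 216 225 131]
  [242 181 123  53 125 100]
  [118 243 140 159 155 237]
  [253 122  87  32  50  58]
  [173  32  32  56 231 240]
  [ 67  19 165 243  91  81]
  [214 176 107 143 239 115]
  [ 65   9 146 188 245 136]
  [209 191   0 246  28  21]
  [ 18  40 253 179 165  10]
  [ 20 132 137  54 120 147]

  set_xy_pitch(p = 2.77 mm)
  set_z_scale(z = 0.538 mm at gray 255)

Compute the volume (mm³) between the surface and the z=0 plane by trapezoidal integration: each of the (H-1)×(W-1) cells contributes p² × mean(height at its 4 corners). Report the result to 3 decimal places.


height_mm = gray/255 × 0.538; cell vol = 2.77² × mean(4 corners)
unit = 2.77² × 0.538 / (4×255) = 0.00404708 mm³ per gray-sum
row 0: Σ corner-gray over 5 cells = 2448  → 9.9072
row 1: Σ corner-gray over 5 cells = 2627  → 10.6317
row 2: Σ corner-gray over 5 cells = 3055  → 12.3638
row 3: Σ corner-gray over 5 cells = 2642  → 10.6924
row 4: Σ corner-gray over 5 cells = 2008  → 8.1265
row 5: Σ corner-gray over 5 cells = 2299  → 9.3042
row 6: Σ corner-gray over 5 cells = 2843  → 11.5058
row 7: Σ corner-gray over 5 cells = 3036  → 12.2869
row 8: Σ corner-gray over 5 cells = 2537  → 10.2674
row 9: Σ corner-gray over 5 cells = 2462  → 9.9639
row 10: Σ corner-gray over 5 cells = 2355  → 9.5309
Σ rows: total corner-gray = 28312  → 114.5809 mm³

114.581


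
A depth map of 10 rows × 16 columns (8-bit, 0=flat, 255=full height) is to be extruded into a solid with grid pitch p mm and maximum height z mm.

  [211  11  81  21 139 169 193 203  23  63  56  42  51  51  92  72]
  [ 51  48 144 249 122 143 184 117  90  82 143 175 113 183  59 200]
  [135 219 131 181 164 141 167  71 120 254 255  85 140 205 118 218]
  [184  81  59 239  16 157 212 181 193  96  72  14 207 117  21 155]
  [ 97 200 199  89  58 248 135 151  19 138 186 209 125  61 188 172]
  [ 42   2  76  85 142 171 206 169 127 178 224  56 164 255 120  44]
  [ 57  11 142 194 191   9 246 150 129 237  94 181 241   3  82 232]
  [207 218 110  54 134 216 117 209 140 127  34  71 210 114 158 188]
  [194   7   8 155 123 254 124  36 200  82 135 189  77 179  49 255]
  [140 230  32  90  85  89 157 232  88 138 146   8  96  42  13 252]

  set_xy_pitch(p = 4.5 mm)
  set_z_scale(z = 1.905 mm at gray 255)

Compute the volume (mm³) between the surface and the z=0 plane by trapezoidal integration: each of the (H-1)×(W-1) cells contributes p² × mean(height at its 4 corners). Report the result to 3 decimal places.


height_mm = gray/255 × 1.905; cell vol = 4.5² × mean(4 corners)
unit = 4.5² × 1.905 / (4×255) = 0.0378199 mm³ per gray-sum
row 0: Σ corner-gray over 15 cells = 6628  → 250.6700
row 1: Σ corner-gray over 15 cells = 8810  → 333.1929
row 2: Σ corner-gray over 15 cells = 8524  → 322.3764
row 3: Σ corner-gray over 15 cells = 7950  → 300.6678
row 4: Σ corner-gray over 15 cells = 8317  → 314.5477
row 5: Σ corner-gray over 15 cells = 8145  → 308.0427
row 6: Σ corner-gray over 15 cells = 8328  → 314.9637
row 7: Σ corner-gray over 15 cells = 7904  → 298.9281
row 8: Σ corner-gray over 15 cells = 6969  → 263.5666
Σ rows: total corner-gray = 71575  → 2706.9560 mm³

2706.956


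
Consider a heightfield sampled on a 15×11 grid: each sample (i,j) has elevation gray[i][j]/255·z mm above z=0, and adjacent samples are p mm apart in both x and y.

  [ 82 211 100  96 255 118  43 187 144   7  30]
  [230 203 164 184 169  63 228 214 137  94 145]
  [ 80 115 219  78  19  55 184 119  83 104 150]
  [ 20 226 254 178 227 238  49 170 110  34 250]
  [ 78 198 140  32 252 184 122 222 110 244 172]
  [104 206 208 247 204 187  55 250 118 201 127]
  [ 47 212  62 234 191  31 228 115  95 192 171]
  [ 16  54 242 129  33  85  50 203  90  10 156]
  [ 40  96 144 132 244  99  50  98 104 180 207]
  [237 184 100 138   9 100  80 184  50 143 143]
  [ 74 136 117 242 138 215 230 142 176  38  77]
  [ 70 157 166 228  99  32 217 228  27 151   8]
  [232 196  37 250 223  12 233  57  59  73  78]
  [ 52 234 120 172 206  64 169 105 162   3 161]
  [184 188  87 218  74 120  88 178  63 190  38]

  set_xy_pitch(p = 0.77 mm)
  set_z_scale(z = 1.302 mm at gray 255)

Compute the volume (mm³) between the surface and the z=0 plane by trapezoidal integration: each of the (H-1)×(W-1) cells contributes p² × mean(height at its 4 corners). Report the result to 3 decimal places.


height_mm = gray/255 × 1.302; cell vol = 0.77² × mean(4 corners)
unit = 0.77² × 1.302 / (4×255) = 0.000756819 mm³ per gray-sum
row 0: Σ corner-gray over 10 cells = 5721  → 4.3298
row 1: Σ corner-gray over 10 cells = 5469  → 4.1390
row 2: Σ corner-gray over 10 cells = 5424  → 4.1050
row 3: Σ corner-gray over 10 cells = 6500  → 4.9193
row 4: Σ corner-gray over 10 cells = 6841  → 5.1774
row 5: Σ corner-gray over 10 cells = 6521  → 4.9352
row 6: Σ corner-gray over 10 cells = 4902  → 3.7099
row 7: Σ corner-gray over 10 cells = 4505  → 3.4095
row 8: Σ corner-gray over 10 cells = 4897  → 3.7061
row 9: Σ corner-gray over 10 cells = 5375  → 4.0679
row 10: Σ corner-gray over 10 cells = 5707  → 4.3192
row 11: Σ corner-gray over 10 cells = 5278  → 3.9945
row 12: Σ corner-gray over 10 cells = 5273  → 3.9907
row 13: Σ corner-gray over 10 cells = 5317  → 4.0240
Σ rows: total corner-gray = 77730  → 58.8276 mm³

58.828


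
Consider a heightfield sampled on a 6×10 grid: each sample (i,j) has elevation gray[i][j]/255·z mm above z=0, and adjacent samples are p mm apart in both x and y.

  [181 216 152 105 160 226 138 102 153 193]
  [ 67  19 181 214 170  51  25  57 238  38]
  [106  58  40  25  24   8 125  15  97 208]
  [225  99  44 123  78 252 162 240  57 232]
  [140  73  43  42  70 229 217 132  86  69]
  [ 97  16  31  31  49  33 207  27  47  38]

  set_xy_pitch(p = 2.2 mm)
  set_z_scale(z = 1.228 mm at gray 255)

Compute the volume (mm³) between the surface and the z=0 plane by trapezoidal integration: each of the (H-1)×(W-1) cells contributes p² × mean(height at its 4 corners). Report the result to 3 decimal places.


height_mm = gray/255 × 1.228; cell vol = 2.2² × mean(4 corners)
unit = 2.2² × 1.228 / (4×255) = 0.00582698 mm³ per gray-sum
row 0: Σ corner-gray over 9 cells = 4893  → 28.5114
row 1: Σ corner-gray over 9 cells = 3113  → 18.1394
row 2: Σ corner-gray over 9 cells = 3665  → 21.3559
row 3: Σ corner-gray over 9 cells = 4560  → 26.5710
row 4: Σ corner-gray over 9 cells = 3010  → 17.5392
Σ rows: total corner-gray = 19241  → 112.1169 mm³

112.117


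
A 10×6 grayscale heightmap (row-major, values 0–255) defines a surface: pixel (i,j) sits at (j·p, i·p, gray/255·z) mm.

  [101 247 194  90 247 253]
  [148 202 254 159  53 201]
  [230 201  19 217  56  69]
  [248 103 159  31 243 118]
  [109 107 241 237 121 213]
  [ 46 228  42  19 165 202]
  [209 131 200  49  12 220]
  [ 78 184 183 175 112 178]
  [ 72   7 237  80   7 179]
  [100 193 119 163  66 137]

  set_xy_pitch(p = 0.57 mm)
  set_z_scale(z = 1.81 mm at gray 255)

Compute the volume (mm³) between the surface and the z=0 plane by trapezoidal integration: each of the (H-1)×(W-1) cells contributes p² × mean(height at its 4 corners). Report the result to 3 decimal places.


14.532

height_mm = gray/255 × 1.81; cell vol = 0.57² × mean(4 corners)
unit = 0.57² × 1.81 / (4×255) = 0.000576538 mm³ per gray-sum
row 0: Σ corner-gray over 5 cells = 3595  → 2.0727
row 1: Σ corner-gray over 5 cells = 2970  → 1.7123
row 2: Σ corner-gray over 5 cells = 2723  → 1.5699
row 3: Σ corner-gray over 5 cells = 3172  → 1.8288
row 4: Σ corner-gray over 5 cells = 2890  → 1.6662
row 5: Σ corner-gray over 5 cells = 2369  → 1.3658
row 6: Σ corner-gray over 5 cells = 2777  → 1.6010
row 7: Σ corner-gray over 5 cells = 2477  → 1.4281
row 8: Σ corner-gray over 5 cells = 2232  → 1.2868
Σ rows: total corner-gray = 25205  → 14.5316 mm³


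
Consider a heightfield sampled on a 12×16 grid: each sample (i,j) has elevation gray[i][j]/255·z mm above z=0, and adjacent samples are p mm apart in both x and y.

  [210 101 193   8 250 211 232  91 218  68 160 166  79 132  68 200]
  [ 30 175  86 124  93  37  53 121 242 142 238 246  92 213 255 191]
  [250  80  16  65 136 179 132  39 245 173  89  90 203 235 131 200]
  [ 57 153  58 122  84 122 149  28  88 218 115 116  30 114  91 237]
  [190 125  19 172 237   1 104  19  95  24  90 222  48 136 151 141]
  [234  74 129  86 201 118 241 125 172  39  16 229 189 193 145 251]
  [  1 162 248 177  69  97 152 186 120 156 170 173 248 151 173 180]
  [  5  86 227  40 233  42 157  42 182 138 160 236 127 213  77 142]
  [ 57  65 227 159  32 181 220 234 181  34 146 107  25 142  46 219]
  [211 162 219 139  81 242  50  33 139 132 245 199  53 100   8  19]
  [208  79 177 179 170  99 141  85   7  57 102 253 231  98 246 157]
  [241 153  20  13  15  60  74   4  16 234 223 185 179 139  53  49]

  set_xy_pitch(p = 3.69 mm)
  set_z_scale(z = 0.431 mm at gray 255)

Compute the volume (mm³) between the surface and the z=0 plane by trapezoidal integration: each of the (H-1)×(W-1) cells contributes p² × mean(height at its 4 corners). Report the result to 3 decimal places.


height_mm = gray/255 × 0.431; cell vol = 3.69² × mean(4 corners)
unit = 3.69² × 0.431 / (4×255) = 0.00575347 mm³ per gray-sum
row 0: Σ corner-gray over 15 cells = 8819  → 50.7398
row 1: Σ corner-gray over 15 cells = 8531  → 49.0829
row 2: Σ corner-gray over 15 cells = 7346  → 42.2650
row 3: Σ corner-gray over 15 cells = 6487  → 37.3228
row 4: Σ corner-gray over 15 cells = 7616  → 43.8184
row 5: Σ corner-gray over 15 cells = 9144  → 52.6097
row 6: Σ corner-gray over 15 cells = 8812  → 50.6996
row 7: Σ corner-gray over 15 cells = 7941  → 45.6883
row 8: Σ corner-gray over 15 cells = 7708  → 44.3477
row 9: Σ corner-gray over 15 cells = 8047  → 46.2982
row 10: Σ corner-gray over 15 cells = 7239  → 41.6494
Σ rows: total corner-gray = 87690  → 504.5218 mm³

504.522


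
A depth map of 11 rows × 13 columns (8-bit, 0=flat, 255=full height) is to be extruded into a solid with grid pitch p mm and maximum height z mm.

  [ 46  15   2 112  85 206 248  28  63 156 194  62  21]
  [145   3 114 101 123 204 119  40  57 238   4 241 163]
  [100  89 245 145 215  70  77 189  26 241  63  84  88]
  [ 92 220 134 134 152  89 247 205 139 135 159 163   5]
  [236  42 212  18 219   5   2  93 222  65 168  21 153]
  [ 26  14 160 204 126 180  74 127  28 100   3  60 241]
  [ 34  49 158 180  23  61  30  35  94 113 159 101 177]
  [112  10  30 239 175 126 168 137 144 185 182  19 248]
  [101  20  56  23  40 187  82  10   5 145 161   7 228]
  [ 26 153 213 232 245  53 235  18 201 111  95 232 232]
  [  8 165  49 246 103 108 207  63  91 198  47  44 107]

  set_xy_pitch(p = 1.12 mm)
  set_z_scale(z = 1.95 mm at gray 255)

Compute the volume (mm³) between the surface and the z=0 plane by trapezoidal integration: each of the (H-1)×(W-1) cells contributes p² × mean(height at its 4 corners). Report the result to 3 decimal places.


height_mm = gray/255 × 1.95; cell vol = 1.12² × mean(4 corners)
unit = 1.12² × 1.95 / (4×255) = 0.00239812 mm³ per gray-sum
row 0: Σ corner-gray over 12 cells = 5205  → 12.4822
row 1: Σ corner-gray over 12 cells = 5872  → 14.0817
row 2: Σ corner-gray over 12 cells = 6727  → 16.1321
row 3: Σ corner-gray over 12 cells = 6174  → 14.8060
row 4: Σ corner-gray over 12 cells = 4942  → 11.8515
row 5: Σ corner-gray over 12 cells = 4636  → 11.1177
row 6: Σ corner-gray over 12 cells = 5407  → 12.9666
row 7: Σ corner-gray over 12 cells = 4991  → 11.9690
row 8: Σ corner-gray over 12 cells = 5635  → 13.5134
row 9: Σ corner-gray over 12 cells = 6591  → 15.8060
Σ rows: total corner-gray = 56180  → 134.7262 mm³

134.726


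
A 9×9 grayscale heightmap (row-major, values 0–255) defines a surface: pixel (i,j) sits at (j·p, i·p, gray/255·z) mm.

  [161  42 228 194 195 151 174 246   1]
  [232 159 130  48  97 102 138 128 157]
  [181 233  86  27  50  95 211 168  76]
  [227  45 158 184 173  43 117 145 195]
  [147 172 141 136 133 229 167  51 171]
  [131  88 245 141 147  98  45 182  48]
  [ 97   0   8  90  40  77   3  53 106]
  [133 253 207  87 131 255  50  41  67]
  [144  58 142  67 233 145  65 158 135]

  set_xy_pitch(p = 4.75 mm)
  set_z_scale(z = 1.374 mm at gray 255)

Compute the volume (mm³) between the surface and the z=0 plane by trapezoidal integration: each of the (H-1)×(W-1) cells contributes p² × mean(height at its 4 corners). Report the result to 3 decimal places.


966.528

height_mm = gray/255 × 1.374; cell vol = 4.75² × mean(4 corners)
unit = 4.75² × 1.374 / (4×255) = 0.030393 mm³ per gray-sum
row 0: Σ corner-gray over 8 cells = 4615  → 140.2638
row 1: Σ corner-gray over 8 cells = 3990  → 121.2681
row 2: Σ corner-gray over 8 cells = 4149  → 126.1006
row 3: Σ corner-gray over 8 cells = 4528  → 137.6196
row 4: Σ corner-gray over 8 cells = 4447  → 135.1577
row 5: Σ corner-gray over 8 cells = 2816  → 85.5867
row 6: Σ corner-gray over 8 cells = 2993  → 90.9663
row 7: Σ corner-gray over 8 cells = 4263  → 129.5654
Σ rows: total corner-gray = 31801  → 966.5283 mm³


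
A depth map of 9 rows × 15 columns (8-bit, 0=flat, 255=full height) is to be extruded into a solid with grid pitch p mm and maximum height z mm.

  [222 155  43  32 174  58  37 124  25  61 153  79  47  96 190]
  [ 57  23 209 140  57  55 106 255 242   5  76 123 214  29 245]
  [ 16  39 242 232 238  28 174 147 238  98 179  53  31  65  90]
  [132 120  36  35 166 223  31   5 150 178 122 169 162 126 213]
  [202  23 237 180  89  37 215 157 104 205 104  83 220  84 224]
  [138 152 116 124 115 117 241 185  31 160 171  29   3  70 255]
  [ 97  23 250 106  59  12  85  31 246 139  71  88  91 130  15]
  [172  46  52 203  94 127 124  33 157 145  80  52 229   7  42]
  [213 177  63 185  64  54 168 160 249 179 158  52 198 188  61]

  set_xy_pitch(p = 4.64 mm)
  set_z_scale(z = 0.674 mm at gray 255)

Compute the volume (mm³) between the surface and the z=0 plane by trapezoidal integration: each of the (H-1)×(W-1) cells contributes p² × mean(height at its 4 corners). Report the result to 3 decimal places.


height_mm = gray/255 × 0.674; cell vol = 4.64² × mean(4 corners)
unit = 4.64² × 0.674 / (4×255) = 0.0142264 mm³ per gray-sum
row 0: Σ corner-gray over 14 cells = 5950  → 84.6472
row 1: Σ corner-gray over 14 cells = 7004  → 99.6419
row 2: Σ corner-gray over 14 cells = 7025  → 99.9406
row 3: Σ corner-gray over 14 cells = 7293  → 103.7533
row 4: Σ corner-gray over 14 cells = 7323  → 104.1801
row 5: Σ corner-gray over 14 cells = 6195  → 88.1327
row 6: Σ corner-gray over 14 cells = 5686  → 80.8914
row 7: Σ corner-gray over 14 cells = 6976  → 99.2435
Σ rows: total corner-gray = 53452  → 760.4307 mm³

760.431


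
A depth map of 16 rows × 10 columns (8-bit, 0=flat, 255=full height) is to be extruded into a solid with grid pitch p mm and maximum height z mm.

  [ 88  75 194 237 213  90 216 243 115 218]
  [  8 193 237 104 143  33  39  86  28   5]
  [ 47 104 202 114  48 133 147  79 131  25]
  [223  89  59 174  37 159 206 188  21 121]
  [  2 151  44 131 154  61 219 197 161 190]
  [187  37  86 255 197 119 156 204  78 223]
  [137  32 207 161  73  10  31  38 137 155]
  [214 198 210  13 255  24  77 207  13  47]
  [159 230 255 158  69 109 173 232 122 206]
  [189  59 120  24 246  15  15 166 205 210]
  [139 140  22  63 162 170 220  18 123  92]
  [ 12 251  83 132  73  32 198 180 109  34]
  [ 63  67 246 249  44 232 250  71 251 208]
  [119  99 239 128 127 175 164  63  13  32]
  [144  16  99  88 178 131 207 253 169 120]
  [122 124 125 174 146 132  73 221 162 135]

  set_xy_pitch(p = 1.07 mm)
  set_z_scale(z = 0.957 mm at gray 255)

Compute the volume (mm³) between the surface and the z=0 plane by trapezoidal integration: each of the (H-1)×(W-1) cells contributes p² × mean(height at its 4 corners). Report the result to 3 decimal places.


75.147

height_mm = gray/255 × 0.957; cell vol = 1.07² × mean(4 corners)
unit = 1.07² × 0.957 / (4×255) = 0.00107419 mm³ per gray-sum
row 0: Σ corner-gray over 9 cells = 4811  → 5.1679
row 1: Σ corner-gray over 9 cells = 3727  → 4.0035
row 2: Σ corner-gray over 9 cells = 4198  → 4.5094
row 3: Σ corner-gray over 9 cells = 4638  → 4.9821
row 4: Σ corner-gray over 9 cells = 5102  → 5.4805
row 5: Σ corner-gray over 9 cells = 4344  → 4.6663
row 6: Σ corner-gray over 9 cells = 3925  → 4.2162
row 7: Σ corner-gray over 9 cells = 5316  → 5.7104
row 8: Σ corner-gray over 9 cells = 5160  → 5.5428
row 9: Σ corner-gray over 9 cells = 4166  → 4.4751
row 10: Σ corner-gray over 9 cells = 4229  → 4.5427
row 11: Σ corner-gray over 9 cells = 5253  → 5.6427
row 12: Σ corner-gray over 9 cells = 5258  → 5.6481
row 13: Σ corner-gray over 9 cells = 4713  → 5.0626
row 14: Σ corner-gray over 9 cells = 5117  → 5.4966
Σ rows: total corner-gray = 69957  → 75.1468 mm³


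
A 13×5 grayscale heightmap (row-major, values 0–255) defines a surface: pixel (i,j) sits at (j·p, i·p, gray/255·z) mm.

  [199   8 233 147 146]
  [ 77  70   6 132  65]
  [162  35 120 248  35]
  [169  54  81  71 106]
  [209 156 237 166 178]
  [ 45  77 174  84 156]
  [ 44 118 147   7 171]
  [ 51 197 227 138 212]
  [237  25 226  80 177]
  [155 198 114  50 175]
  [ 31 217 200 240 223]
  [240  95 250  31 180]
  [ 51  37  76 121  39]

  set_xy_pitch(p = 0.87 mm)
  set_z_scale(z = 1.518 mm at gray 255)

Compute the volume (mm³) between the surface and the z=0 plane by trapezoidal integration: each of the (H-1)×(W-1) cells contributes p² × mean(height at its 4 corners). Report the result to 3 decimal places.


28.115

height_mm = gray/255 × 1.518; cell vol = 0.87² × mean(4 corners)
unit = 0.87² × 1.518 / (4×255) = 0.00112645 mm³ per gray-sum
row 0: Σ corner-gray over 4 cells = 1679  → 1.8913
row 1: Σ corner-gray over 4 cells = 1561  → 1.7584
row 2: Σ corner-gray over 4 cells = 1690  → 1.9037
row 3: Σ corner-gray over 4 cells = 2192  → 2.4692
row 4: Σ corner-gray over 4 cells = 2376  → 2.6764
row 5: Σ corner-gray over 4 cells = 1630  → 1.8361
row 6: Σ corner-gray over 4 cells = 2146  → 2.4174
row 7: Σ corner-gray over 4 cells = 2463  → 2.7744
row 8: Σ corner-gray over 4 cells = 2130  → 2.3993
row 9: Σ corner-gray over 4 cells = 2622  → 2.9535
row 10: Σ corner-gray over 4 cells = 2740  → 3.0865
row 11: Σ corner-gray over 4 cells = 1730  → 1.9488
Σ rows: total corner-gray = 24959  → 28.1149 mm³


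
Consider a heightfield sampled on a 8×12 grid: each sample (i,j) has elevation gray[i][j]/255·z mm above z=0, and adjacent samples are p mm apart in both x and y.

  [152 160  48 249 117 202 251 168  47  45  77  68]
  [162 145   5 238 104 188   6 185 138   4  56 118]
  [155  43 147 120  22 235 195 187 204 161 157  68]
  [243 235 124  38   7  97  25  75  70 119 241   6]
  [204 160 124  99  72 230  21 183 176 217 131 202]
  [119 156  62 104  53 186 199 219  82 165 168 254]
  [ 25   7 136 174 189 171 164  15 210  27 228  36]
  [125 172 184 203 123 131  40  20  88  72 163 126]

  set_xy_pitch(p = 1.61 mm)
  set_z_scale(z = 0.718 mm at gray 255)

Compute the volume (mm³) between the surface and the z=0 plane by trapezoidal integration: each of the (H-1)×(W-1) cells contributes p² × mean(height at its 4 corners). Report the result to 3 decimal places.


72.203

height_mm = gray/255 × 0.718; cell vol = 1.61² × mean(4 corners)
unit = 1.61² × 0.718 / (4×255) = 0.00182464 mm³ per gray-sum
row 0: Σ corner-gray over 11 cells = 5366  → 9.7910
row 1: Σ corner-gray over 11 cells = 5583  → 10.1869
row 2: Σ corner-gray over 11 cells = 5476  → 9.9917
row 3: Σ corner-gray over 11 cells = 5543  → 10.1140
row 4: Σ corner-gray over 11 cells = 6393  → 11.6649
row 5: Σ corner-gray over 11 cells = 5864  → 10.6997
row 6: Σ corner-gray over 11 cells = 5346  → 9.7545
Σ rows: total corner-gray = 39571  → 72.2026 mm³


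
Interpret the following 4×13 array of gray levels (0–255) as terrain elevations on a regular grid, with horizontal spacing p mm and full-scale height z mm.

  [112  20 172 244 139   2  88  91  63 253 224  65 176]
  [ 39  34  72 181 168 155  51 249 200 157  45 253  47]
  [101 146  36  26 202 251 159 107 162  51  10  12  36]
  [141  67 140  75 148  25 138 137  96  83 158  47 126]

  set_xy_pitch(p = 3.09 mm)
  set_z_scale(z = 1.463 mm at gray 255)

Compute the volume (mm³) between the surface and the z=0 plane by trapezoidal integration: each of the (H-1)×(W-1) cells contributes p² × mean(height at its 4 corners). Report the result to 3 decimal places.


230.884

height_mm = gray/255 × 1.463; cell vol = 3.09² × mean(4 corners)
unit = 3.09² × 1.463 / (4×255) = 0.013695 mm³ per gray-sum
row 0: Σ corner-gray over 12 cells = 6226  → 85.2649
row 1: Σ corner-gray over 12 cells = 5677  → 77.7463
row 2: Σ corner-gray over 12 cells = 4956  → 67.8723
Σ rows: total corner-gray = 16859  → 230.8835 mm³


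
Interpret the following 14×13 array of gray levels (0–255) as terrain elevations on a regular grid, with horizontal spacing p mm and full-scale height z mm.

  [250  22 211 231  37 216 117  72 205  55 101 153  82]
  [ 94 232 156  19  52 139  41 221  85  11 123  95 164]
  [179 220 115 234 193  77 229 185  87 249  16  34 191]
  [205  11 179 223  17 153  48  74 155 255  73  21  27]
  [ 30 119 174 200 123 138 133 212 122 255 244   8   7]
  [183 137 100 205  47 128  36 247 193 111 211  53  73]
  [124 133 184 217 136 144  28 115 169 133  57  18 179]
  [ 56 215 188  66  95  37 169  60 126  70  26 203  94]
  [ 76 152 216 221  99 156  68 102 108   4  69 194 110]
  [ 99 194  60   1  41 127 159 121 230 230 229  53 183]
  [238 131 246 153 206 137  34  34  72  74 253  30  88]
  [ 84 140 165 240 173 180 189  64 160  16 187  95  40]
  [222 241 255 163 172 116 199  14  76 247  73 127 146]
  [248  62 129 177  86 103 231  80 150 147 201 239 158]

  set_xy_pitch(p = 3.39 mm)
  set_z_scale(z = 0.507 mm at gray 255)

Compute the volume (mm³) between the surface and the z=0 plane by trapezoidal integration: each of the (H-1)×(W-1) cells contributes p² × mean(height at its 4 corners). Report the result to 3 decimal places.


467.171

height_mm = gray/255 × 0.507; cell vol = 3.39² × mean(4 corners)
unit = 3.39² × 0.507 / (4×255) = 0.00571225 mm³ per gray-sum
row 0: Σ corner-gray over 12 cells = 5778  → 33.0054
row 1: Σ corner-gray over 12 cells = 6254  → 35.7244
row 2: Σ corner-gray over 12 cells = 6298  → 35.9757
row 3: Σ corner-gray over 12 cells = 6143  → 35.0903
row 4: Σ corner-gray over 12 cells = 6685  → 38.1864
row 5: Σ corner-gray over 12 cells = 6163  → 35.2046
row 6: Σ corner-gray over 12 cells = 5631  → 32.1657
row 7: Σ corner-gray over 12 cells = 5624  → 32.1257
row 8: Σ corner-gray over 12 cells = 6136  → 35.0504
row 9: Σ corner-gray over 12 cells = 6238  → 35.6330
row 10: Σ corner-gray over 12 cells = 6408  → 36.6041
row 11: Σ corner-gray over 12 cells = 7076  → 40.4199
row 12: Σ corner-gray over 12 cells = 7350  → 41.9850
Σ rows: total corner-gray = 81784  → 467.1706 mm³


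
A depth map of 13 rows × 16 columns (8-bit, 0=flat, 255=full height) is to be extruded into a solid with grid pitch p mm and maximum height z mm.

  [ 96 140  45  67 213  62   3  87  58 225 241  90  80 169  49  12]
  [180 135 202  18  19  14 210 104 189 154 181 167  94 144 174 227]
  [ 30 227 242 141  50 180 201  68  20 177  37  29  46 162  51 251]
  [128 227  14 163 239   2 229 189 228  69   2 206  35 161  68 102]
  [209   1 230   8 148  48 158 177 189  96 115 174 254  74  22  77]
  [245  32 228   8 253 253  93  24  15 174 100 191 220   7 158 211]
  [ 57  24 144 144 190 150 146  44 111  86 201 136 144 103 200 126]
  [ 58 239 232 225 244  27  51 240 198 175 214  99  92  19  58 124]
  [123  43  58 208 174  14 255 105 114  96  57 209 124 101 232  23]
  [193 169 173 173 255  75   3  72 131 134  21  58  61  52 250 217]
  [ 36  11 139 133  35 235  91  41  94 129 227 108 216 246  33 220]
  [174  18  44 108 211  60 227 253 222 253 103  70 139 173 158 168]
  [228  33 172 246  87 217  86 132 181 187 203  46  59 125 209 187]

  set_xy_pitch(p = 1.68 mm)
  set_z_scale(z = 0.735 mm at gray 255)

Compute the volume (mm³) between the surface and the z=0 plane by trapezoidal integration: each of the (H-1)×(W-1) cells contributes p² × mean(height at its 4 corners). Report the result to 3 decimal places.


height_mm = gray/255 × 0.735; cell vol = 1.68² × mean(4 corners)
unit = 1.68² × 0.735 / (4×255) = 0.00203379 mm³ per gray-sum
row 0: Σ corner-gray over 15 cells = 7183  → 14.6087
row 1: Σ corner-gray over 15 cells = 7560  → 15.3754
row 2: Σ corner-gray over 15 cells = 7437  → 15.1253
row 3: Σ corner-gray over 15 cells = 7568  → 15.3917
row 4: Σ corner-gray over 15 cells = 7642  → 15.5422
row 5: Σ corner-gray over 15 cells = 7797  → 15.8574
row 6: Σ corner-gray over 15 cells = 8237  → 16.7523
row 7: Σ corner-gray over 15 cells = 8134  → 16.5428
row 8: Σ corner-gray over 15 cells = 7390  → 15.0297
row 9: Σ corner-gray over 15 cells = 7396  → 15.0419
row 10: Σ corner-gray over 15 cells = 8152  → 16.5794
row 11: Σ corner-gray over 15 cells = 8801  → 17.8994
Σ rows: total corner-gray = 93297  → 189.7463 mm³

189.746


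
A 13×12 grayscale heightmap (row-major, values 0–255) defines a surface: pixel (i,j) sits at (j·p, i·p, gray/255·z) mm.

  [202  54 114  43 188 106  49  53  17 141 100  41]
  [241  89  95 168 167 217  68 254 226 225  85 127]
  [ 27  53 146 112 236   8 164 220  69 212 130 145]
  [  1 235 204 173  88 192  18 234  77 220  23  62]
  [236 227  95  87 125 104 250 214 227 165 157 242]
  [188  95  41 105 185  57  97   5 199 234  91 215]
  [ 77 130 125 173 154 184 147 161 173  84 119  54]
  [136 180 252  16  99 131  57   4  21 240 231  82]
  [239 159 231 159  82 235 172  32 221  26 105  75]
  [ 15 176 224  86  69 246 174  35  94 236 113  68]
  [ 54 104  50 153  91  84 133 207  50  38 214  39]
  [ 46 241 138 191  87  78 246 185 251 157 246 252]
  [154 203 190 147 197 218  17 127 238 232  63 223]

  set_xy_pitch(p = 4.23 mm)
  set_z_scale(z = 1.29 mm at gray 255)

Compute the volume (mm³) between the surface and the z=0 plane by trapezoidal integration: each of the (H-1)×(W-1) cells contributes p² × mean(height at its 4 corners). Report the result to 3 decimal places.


1663.884

height_mm = gray/255 × 1.29; cell vol = 4.23² × mean(4 corners)
unit = 4.23² × 1.29 / (4×255) = 0.0226293 mm³ per gray-sum
row 0: Σ corner-gray over 11 cells = 5529  → 125.1172
row 1: Σ corner-gray over 11 cells = 6428  → 145.4609
row 2: Σ corner-gray over 11 cells = 5863  → 132.6753
row 3: Σ corner-gray over 11 cells = 6771  → 153.2227
row 4: Σ corner-gray over 11 cells = 6401  → 144.8499
row 5: Σ corner-gray over 11 cells = 5652  → 127.9006
row 6: Σ corner-gray over 11 cells = 5711  → 129.2357
row 7: Σ corner-gray over 11 cells = 5838  → 132.1096
row 8: Σ corner-gray over 11 cells = 6147  → 139.1020
row 9: Σ corner-gray over 11 cells = 5330  → 120.6139
row 10: Σ corner-gray over 11 cells = 6279  → 142.0891
row 11: Σ corner-gray over 11 cells = 7579  → 171.5071
Σ rows: total corner-gray = 73528  → 1663.8839 mm³


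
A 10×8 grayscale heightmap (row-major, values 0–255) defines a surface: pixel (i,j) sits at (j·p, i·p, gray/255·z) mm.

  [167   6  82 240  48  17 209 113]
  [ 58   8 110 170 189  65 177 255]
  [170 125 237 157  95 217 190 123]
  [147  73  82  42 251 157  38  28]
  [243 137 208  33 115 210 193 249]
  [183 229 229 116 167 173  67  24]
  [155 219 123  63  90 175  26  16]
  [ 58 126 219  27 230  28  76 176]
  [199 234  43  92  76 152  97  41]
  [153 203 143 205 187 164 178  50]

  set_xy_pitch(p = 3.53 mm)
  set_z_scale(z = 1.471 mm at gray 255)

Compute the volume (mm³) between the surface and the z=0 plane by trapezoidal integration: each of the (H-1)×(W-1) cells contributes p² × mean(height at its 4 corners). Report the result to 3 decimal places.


height_mm = gray/255 × 1.471; cell vol = 3.53² × mean(4 corners)
unit = 3.53² × 1.471 / (4×255) = 0.0179706 mm³ per gray-sum
row 0: Σ corner-gray over 7 cells = 3235  → 58.1348
row 1: Σ corner-gray over 7 cells = 4086  → 73.4278
row 2: Σ corner-gray over 7 cells = 3796  → 68.2163
row 3: Σ corner-gray over 7 cells = 3745  → 67.2998
row 4: Σ corner-gray over 7 cells = 4453  → 80.0230
row 5: Σ corner-gray over 7 cells = 3732  → 67.0662
row 6: Σ corner-gray over 7 cells = 3209  → 57.6676
row 7: Σ corner-gray over 7 cells = 3274  → 58.8357
row 8: Σ corner-gray over 7 cells = 3991  → 71.7206
Σ rows: total corner-gray = 33521  → 602.3916 mm³

602.392
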